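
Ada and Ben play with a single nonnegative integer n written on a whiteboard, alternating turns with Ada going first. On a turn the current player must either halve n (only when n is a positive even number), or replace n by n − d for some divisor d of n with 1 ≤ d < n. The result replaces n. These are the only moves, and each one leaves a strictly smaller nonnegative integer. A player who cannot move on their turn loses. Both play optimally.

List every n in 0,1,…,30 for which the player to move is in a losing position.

Label each position W (a win for the player to move) or L (a loss). A position with no legal move is L; any other position is W exactly when some move reaches an L, and L when every move reaches a W.
n=0: no move → L
n=1: no move → L
n=2: →1(L), so W
n=3: →2(W) only, which is W, so L
n=4: →3(L), so W
n=5: →4(W) only, which is W, so L
n=6: →3(L), so W
n=7: →6(W) only, which is W, so L
n=8: →7(L), so W
n=9: →6(W), 8(W) — all W, so L
n=10: →5(L), so W
n=11: →10(W) only, which is W, so L
n=12: →9(L), so W
n=13: →12(W) only, which is W, so L
n=14: →7(L), so W
n=15: →10(W), 12(W), 14(W) — all W, so L
n=16: →15(L), so W
n=17: →16(W) only, which is W, so L
n=18: →9(L), so W
n=19: →18(W) only, which is W, so L
n=20: →15(L), so W
n=21: →14(W), 18(W), 20(W) — all W, so L
n=22: →11(L), so W
n=23: →22(W) only, which is W, so L
n=24: →21(L), so W
n=25: →20(W), 24(W) — all W, so L
n=26: →13(L), so W
n=27: →18(W), 24(W), 26(W) — all W, so L
n=28: →21(L), so W
n=29: →28(W) only, which is W, so L
n=30: →15(L), so W
The losing starting values of n are exactly the entries labelled L in this table (16 of them).

0, 1, 3, 5, 7, 9, 11, 13, 15, 17, 19, 21, 23, 25, 27, 29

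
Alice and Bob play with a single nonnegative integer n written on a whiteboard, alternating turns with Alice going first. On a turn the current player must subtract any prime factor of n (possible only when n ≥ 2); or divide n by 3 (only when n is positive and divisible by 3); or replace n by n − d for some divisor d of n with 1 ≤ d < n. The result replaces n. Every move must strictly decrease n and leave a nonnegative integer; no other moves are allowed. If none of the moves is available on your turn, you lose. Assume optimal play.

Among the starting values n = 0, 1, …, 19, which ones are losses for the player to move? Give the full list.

Classify positions by backward induction: terminal positions (no move available) are L. From any other position, the mover wins iff some move reaches an L.
n=0: no move → L
n=1: no move → L
n=2: can move to 0, which is L ⇒ W
n=3: can move to 0, which is L ⇒ W
n=4: moves to 2(W), 3(W); every one is W ⇒ L
n=5: can move to 0, which is L ⇒ W
n=6: can move to 4, which is L ⇒ W
n=7: can move to 0, which is L ⇒ W
n=8: can move to 4, which is L ⇒ W
n=9: moves to 3(W), 6(W), 8(W); every one is W ⇒ L
n=10: can move to 9, which is L ⇒ W
n=11: can move to 0, which is L ⇒ W
n=12: can move to 4, which is L ⇒ W
n=13: can move to 0, which is L ⇒ W
n=14: moves to 7(W), 12(W), 13(W); every one is W ⇒ L
n=15: can move to 14, which is L ⇒ W
n=16: can move to 14, which is L ⇒ W
n=17: can move to 0, which is L ⇒ W
n=18: can move to 9, which is L ⇒ W
n=19: can move to 0, which is L ⇒ W
The losing starting values of n are exactly the entries labelled L in this table (5 of them).

0, 1, 4, 9, 14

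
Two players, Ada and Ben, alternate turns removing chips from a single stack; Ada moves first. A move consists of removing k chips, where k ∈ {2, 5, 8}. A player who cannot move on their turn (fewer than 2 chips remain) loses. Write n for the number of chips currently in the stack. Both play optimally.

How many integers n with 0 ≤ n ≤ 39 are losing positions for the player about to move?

Build the W/L table. Terminal = L. A non-terminal position is W if it has a move to some L; otherwise it is L.
n=0: no move → L
n=1: no move → L
n=2: reaches L-position 0 → W
n=3: reaches L-position 1 → W
n=4: only reaches 2(W), which is W → L
n=5: reaches L-position 0 → W
n=6: reaches L-position 4 → W
n=7: only reaches 5(W), 2(W), all W → L
n=8: reaches L-position 0 → W
n=9: reaches L-position 7 → W
n=10: only reaches 8(W), 5(W), 2(W), all W → L
n=11: only reaches 9(W), 6(W), 3(W), all W → L
n=12: reaches L-position 10 → W
n=13: reaches L-position 11 → W
n=14: only reaches 12(W), 9(W), 6(W), all W → L
n=15: reaches L-position 10 → W
n=16: reaches L-position 14 → W
n=17: only reaches 15(W), 12(W), 9(W), all W → L
n=18: reaches L-position 10 → W
n=19: reaches L-position 17 → W
n=20: only reaches 18(W), 15(W), 12(W), all W → L
n=21: only reaches 19(W), 16(W), 13(W), all W → L
n=22: reaches L-position 20 → W
n=23: reaches L-position 21 → W
n=24: only reaches 22(W), 19(W), 16(W), all W → L
n=25: reaches L-position 20 → W
n=26: reaches L-position 24 → W
n=27: only reaches 25(W), 22(W), 19(W), all W → L
n=28: reaches L-position 20 → W
n=29: reaches L-position 27 → W
n=30: only reaches 28(W), 25(W), 22(W), all W → L
n=31: only reaches 29(W), 26(W), 23(W), all W → L
n=32: reaches L-position 30 → W
n=33: reaches L-position 31 → W
n=34: only reaches 32(W), 29(W), 26(W), all W → L
n=35: reaches L-position 30 → W
n=36: reaches L-position 34 → W
n=37: only reaches 35(W), 32(W), 29(W), all W → L
n=38: reaches L-position 30 → W
n=39: reaches L-position 37 → W
L entries with 0 ≤ n ≤ 39: n = 0, 1, 4, 7, 10, 11, 14, 17, 20, 21, 24, 27, 30, 31, 34, 37; that makes 16.

16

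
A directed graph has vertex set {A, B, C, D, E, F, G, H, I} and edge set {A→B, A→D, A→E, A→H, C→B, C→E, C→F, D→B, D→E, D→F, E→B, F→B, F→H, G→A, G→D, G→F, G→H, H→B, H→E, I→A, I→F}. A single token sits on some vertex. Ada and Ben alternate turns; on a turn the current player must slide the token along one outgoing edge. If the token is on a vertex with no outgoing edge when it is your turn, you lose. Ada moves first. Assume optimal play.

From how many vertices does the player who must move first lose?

Use the standard recursion: the mover loses at a terminal position; elsewhere, the mover wins exactly when some move hands the opponent an L position.
Every edge goes from a vertex to one that appears earlier in the order B, E, H, F, D, A, I, C, G, so processing vertices in that order labels each vertex after all of its successors.
B: no outgoing edge → L
E: reaches L-position B → W
H: reaches L-position B → W
F: reaches L-position B → W
D: reaches L-position B → W
A: reaches L-position B → W
I: only reaches A(W), F(W), all W → L
C: reaches L-position B → W
G: only reaches A(W), D(W), F(W), H(W), all W → L
The L vertices are B, G, I; that is 3 in all.

3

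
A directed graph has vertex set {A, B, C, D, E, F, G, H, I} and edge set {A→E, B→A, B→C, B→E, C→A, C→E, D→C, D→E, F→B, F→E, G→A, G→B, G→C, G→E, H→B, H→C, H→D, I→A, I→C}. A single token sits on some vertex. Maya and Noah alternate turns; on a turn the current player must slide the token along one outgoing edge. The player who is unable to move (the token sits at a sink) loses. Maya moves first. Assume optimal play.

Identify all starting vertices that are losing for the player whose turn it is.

Label each position W (a win for the player to move) or L (a loss). A position with no legal move is L; any other position is W exactly when some move reaches an L, and L when every move reaches a W.
Every edge goes from a vertex to one that appears earlier in the order E, A, C, D, B, G, F, I, H, so processing vertices in that order labels each vertex after all of its successors.
E: no outgoing edge → L
A: reaches L-position E → W
C: reaches L-position E → W
D: reaches L-position E → W
B: reaches L-position E → W
G: reaches L-position E → W
F: reaches L-position E → W
I: only reaches C(W), A(W), all W → L
H: only reaches B(W), D(W), C(W), all W → L
The losing starting vertices are exactly the entries labelled L in this table (3 of them).

E, H, I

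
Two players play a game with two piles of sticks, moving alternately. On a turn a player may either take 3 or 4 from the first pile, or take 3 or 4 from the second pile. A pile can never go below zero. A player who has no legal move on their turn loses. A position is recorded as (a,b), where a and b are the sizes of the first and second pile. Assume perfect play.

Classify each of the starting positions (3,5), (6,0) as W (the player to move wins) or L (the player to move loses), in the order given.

Build the W/L table. Terminal = L. A non-terminal position is W if it has a move to some L; otherwise it is L.
No move ever increases a pile, so every position that can arise here has a ≤ 6 and b ≤ 5; it is enough to label the cells with 0 ≤ a ≤ 6 and 0 ≤ b ≤ 5.
Every move lowers a or b (never raises either), so fill the grid row by row in increasing a, and left to right within a row: each cell's successors are then already labelled.
      b=0  b=1  b=2  b=3  b=4  b=5
a=0:    L    L    L    W    W    W
a=1:    L    L    L    W    W    W
a=2:    L    L    L    W    W    W
a=3:    W    W    W    L    L    L
a=4:    W    W    W    L    L    L
a=5:    W    W    W    L    L    L
a=6:    W    W    W    W    W    W
Cells with no legal move (terminal, hence L): (0,0), (0,1), (0,2), (1,0), (1,1), (1,2), (2,0), (2,1), (2,2).
The remaining L cells, each justified by listing all of its moves:
(3,3): moves to (0,3)(W), (3,0)(W); every one is W ⇒ L
(3,4): moves to (0,4)(W), (3,1)(W), (3,0)(W); every one is W ⇒ L
(3,5): moves to (0,5)(W), (3,2)(W), (3,1)(W); every one is W ⇒ L
(4,3): moves to (1,3)(W), (0,3)(W), (4,0)(W); every one is W ⇒ L
(4,4): moves to (1,4)(W), (0,4)(W), (4,1)(W), (4,0)(W); every one is W ⇒ L
(4,5): moves to (1,5)(W), (0,5)(W), (4,2)(W), (4,1)(W); every one is W ⇒ L
(5,3): moves to (2,3)(W), (1,3)(W), (5,0)(W); every one is W ⇒ L
(5,4): moves to (2,4)(W), (1,4)(W), (5,1)(W), (5,0)(W); every one is W ⇒ L
(5,5): moves to (2,5)(W), (1,5)(W), (5,2)(W), (5,1)(W); every one is W ⇒ L
Every other cell has at least one move into one of the L cells above, so it is W.
(3,5): one of the L cells justified above, so L
(6,0): the move to (2,0) reaches an L cell, so W

(3,5): L, (6,0): W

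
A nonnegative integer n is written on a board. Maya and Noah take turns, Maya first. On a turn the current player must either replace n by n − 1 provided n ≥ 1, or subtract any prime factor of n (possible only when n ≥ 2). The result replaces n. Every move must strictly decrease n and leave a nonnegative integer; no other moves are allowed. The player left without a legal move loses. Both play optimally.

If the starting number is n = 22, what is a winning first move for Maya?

Move to 20.

Classify positions by backward induction: terminal positions (no move available) are L. From any other position, the mover wins iff some move reaches an L.
n=0: no move → L
n=1: can move to 0, which is L ⇒ W
n=2: can move to 0, which is L ⇒ W
n=3: can move to 0, which is L ⇒ W
n=4: moves to 2(W), 3(W); every one is W ⇒ L
n=5: can move to 0, which is L ⇒ W
n=6: can move to 4, which is L ⇒ W
n=7: can move to 0, which is L ⇒ W
n=8: moves to 6(W), 7(W); every one is W ⇒ L
n=9: can move to 8, which is L ⇒ W
n=10: can move to 8, which is L ⇒ W
n=11: can move to 0, which is L ⇒ W
n=12: moves to 9(W), 10(W), 11(W); every one is W ⇒ L
n=13: can move to 0, which is L ⇒ W
n=14: can move to 12, which is L ⇒ W
n=15: can move to 12, which is L ⇒ W
n=16: moves to 14(W), 15(W); every one is W ⇒ L
n=17: can move to 0, which is L ⇒ W
n=18: can move to 16, which is L ⇒ W
n=19: can move to 0, which is L ⇒ W
n=20: moves to 15(W), 18(W), 19(W); every one is W ⇒ L
n=21: can move to 20, which is L ⇒ W
n=22: can move to 20, which is L ⇒ W
From 22, the L positions reachable in one move are: 20.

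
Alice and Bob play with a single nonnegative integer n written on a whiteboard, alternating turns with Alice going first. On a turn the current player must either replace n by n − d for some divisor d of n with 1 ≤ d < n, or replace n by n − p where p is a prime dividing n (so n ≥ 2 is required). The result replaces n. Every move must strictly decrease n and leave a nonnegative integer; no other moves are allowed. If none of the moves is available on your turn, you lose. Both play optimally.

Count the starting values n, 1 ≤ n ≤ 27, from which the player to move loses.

6

Compute win/loss labels from the base case upward. A position with no move is L. Any other position is W if it can reach an L in one move, else L.
n=0: no move → L
n=1: no move → L
n=2: W (go to 0, an L position)
n=3: W (go to 0, an L position)
n=4: L (options 2(W), 3(W) are all W)
n=5: W (go to 0, an L position)
n=6: W (go to 4, an L position)
n=7: W (go to 0, an L position)
n=8: W (go to 4, an L position)
n=9: L (options 6(W), 8(W) are all W)
n=10: W (go to 9, an L position)
n=11: W (go to 0, an L position)
n=12: W (go to 9, an L position)
n=13: W (go to 0, an L position)
n=14: L (options 7(W), 12(W), 13(W) are all W)
n=15: W (go to 14, an L position)
n=16: W (go to 14, an L position)
n=17: W (go to 0, an L position)
n=18: W (go to 9, an L position)
n=19: W (go to 0, an L position)
n=20: L (options 10(W), 15(W), 16(W), 18(W), 19(W) are all W)
n=21: W (go to 14, an L position)
n=22: W (go to 20, an L position)
n=23: W (go to 0, an L position)
n=24: W (go to 20, an L position)
n=25: W (go to 20, an L position)
n=26: L (options 13(W), 24(W), 25(W) are all W)
n=27: W (go to 26, an L position)
L entries with 1 ≤ n ≤ 27 (n=0 is outside the asked range and is not counted): n = 1, 4, 9, 14, 20, 26; that makes 6.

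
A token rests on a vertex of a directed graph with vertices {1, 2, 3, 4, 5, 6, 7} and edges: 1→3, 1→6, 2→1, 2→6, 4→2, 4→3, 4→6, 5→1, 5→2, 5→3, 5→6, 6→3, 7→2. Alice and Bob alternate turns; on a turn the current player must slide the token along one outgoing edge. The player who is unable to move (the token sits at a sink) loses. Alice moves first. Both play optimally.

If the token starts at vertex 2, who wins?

Work bottom-up. With no move the player to move loses. Otherwise the position is W if at least one move leads to an L position for the opponent, and L if every move leads to a W.
Every edge goes from a vertex to one that appears earlier in the order 3, 6, 1, 2, 5, 4, 7, so processing vertices in that order labels each vertex after all of its successors.
3: no outgoing edge → L
6: can move to 3, which is L ⇒ W
1: can move to 3, which is L ⇒ W
2: moves to 1(W), 6(W); every one is W ⇒ L
5: can move to 2, which is L ⇒ W
4: can move to 2, which is L ⇒ W
7: can move to 2, which is L ⇒ W
The starting position 2 is L: whatever Alice does, the opponent receives a W position.

Bob wins.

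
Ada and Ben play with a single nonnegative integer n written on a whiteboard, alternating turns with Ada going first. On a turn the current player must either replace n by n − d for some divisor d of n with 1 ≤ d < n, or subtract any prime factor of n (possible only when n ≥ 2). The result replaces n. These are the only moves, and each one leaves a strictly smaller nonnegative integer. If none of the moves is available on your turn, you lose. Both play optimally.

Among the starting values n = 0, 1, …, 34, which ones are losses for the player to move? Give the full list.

Positions with no move are L. A position that does have a move is losing for the player to move precisely when every available move leads to a winning position for the opponent. Fill in the labels:
n=0: no move → L
n=1: no move → L
n=2: W (go to 0, an L position)
n=3: W (go to 0, an L position)
n=4: L (options 2(W), 3(W) are all W)
n=5: W (go to 0, an L position)
n=6: W (go to 4, an L position)
n=7: W (go to 0, an L position)
n=8: W (go to 4, an L position)
n=9: L (options 6(W), 8(W) are all W)
n=10: W (go to 9, an L position)
n=11: W (go to 0, an L position)
n=12: W (go to 9, an L position)
n=13: W (go to 0, an L position)
n=14: L (options 7(W), 12(W), 13(W) are all W)
n=15: W (go to 14, an L position)
n=16: W (go to 14, an L position)
n=17: W (go to 0, an L position)
n=18: W (go to 9, an L position)
n=19: W (go to 0, an L position)
n=20: L (options 10(W), 15(W), 16(W), 18(W), 19(W) are all W)
n=21: W (go to 14, an L position)
n=22: W (go to 20, an L position)
n=23: W (go to 0, an L position)
n=24: W (go to 20, an L position)
n=25: W (go to 20, an L position)
n=26: L (options 13(W), 24(W), 25(W) are all W)
n=27: W (go to 26, an L position)
n=28: W (go to 14, an L position)
n=29: W (go to 0, an L position)
n=30: W (go to 20, an L position)
n=31: W (go to 0, an L position)
n=32: L (options 16(W), 24(W), 28(W), 30(W), 31(W) are all W)
n=33: W (go to 32, an L position)
n=34: W (go to 32, an L position)
The losing starting values of n are exactly the entries labelled L in this table (8 of them).

0, 1, 4, 9, 14, 20, 26, 32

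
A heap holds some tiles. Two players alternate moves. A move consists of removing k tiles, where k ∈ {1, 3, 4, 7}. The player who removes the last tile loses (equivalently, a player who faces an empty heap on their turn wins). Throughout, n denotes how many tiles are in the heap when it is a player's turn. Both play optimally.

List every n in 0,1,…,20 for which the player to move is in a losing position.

1, 3, 9, 11, 17, 19

Build the W/L table. Terminal = W. A non-terminal position is W if it has a move to some L; otherwise it is L.
n=0: no move; the opponent has just taken the last tile and therefore loses → W
n=1: the only move is to 0(W), a W ⇒ L
n=2: can move to 1, which is L ⇒ W
n=3: moves to 2(W), 0(W); every one is W ⇒ L
n=4: can move to 3, which is L ⇒ W
n=5: can move to 1, which is L ⇒ W
n=6: can move to 3, which is L ⇒ W
n=7: can move to 3, which is L ⇒ W
n=8: can move to 1, which is L ⇒ W
n=9: moves to 8(W), 6(W), 5(W), 2(W); every one is W ⇒ L
n=10: can move to 9, which is L ⇒ W
n=11: moves to 10(W), 8(W), 7(W), 4(W); every one is W ⇒ L
n=12: can move to 11, which is L ⇒ W
n=13: can move to 9, which is L ⇒ W
n=14: can move to 11, which is L ⇒ W
n=15: can move to 11, which is L ⇒ W
n=16: can move to 9, which is L ⇒ W
n=17: moves to 16(W), 14(W), 13(W), 10(W); every one is W ⇒ L
n=18: can move to 17, which is L ⇒ W
n=19: moves to 18(W), 16(W), 15(W), 12(W); every one is W ⇒ L
n=20: can move to 19, which is L ⇒ W
The losing starting values of n are exactly the entries labelled L in this table (6 of them).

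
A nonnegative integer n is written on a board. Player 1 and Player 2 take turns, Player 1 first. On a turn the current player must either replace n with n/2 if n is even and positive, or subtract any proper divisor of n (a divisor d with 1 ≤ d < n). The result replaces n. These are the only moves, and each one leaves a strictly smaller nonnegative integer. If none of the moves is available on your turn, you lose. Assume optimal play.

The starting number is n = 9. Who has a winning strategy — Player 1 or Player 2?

Classify positions by backward induction: terminal positions (no move available) are L. From any other position, the mover wins iff some move reaches an L.
n=0: no move → L
n=1: no move → L
n=2: can move to 1, which is L ⇒ W
n=3: the only move is to 2(W), a W ⇒ L
n=4: can move to 3, which is L ⇒ W
n=5: the only move is to 4(W), a W ⇒ L
n=6: can move to 3, which is L ⇒ W
n=7: the only move is to 6(W), a W ⇒ L
n=8: can move to 7, which is L ⇒ W
n=9: moves to 6(W), 8(W); every one is W ⇒ L
Every move from 9 reaches a W position, so the mover loses.

Player 2 wins.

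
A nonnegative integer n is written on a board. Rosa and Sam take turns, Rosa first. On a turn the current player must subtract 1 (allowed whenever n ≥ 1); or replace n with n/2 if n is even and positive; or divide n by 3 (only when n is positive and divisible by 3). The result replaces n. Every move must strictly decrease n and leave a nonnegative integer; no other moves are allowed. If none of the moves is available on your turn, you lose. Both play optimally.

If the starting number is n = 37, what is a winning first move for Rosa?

Positions with no move are L. A position that does have a move is losing for the player to move precisely when every available move leads to a winning position for the opponent. Fill in the labels:
n=0: no move → L
n=1: W (go to 0, an L position)
n=2: L (sole option 1(W) is W)
n=3: W (go to 2, an L position)
n=4: W (go to 2, an L position)
n=5: L (sole option 4(W) is W)
n=6: W (go to 2, an L position)
n=7: L (sole option 6(W) is W)
n=8: W (go to 7, an L position)
n=9: L (options 3(W), 8(W) are all W)
n=10: W (go to 5, an L position)
n=11: L (sole option 10(W) is W)
n=12: W (go to 11, an L position)
n=13: L (sole option 12(W) is W)
n=14: W (go to 7, an L position)
n=15: W (go to 5, an L position)
n=16: L (options 8(W), 15(W) are all W)
n=17: W (go to 16, an L position)
n=18: W (go to 9, an L position)
n=19: L (sole option 18(W) is W)
n=20: W (go to 19, an L position)
n=21: W (go to 7, an L position)
n=22: W (go to 11, an L position)
n=23: L (sole option 22(W) is W)
n=24: W (go to 23, an L position)
n=25: L (sole option 24(W) is W)
n=26: W (go to 13, an L position)
n=27: W (go to 9, an L position)
n=28: L (options 14(W), 27(W) are all W)
n=29: W (go to 28, an L position)
n=30: L (options 10(W), 15(W), 29(W) are all W)
n=31: W (go to 30, an L position)
n=32: W (go to 16, an L position)
n=33: W (go to 11, an L position)
n=34: L (options 17(W), 33(W) are all W)
n=35: W (go to 34, an L position)
n=36: L (options 12(W), 18(W), 35(W) are all W)
n=37: W (go to 36, an L position)
From 37, the L positions reachable in one move are: 36.

Move to 36.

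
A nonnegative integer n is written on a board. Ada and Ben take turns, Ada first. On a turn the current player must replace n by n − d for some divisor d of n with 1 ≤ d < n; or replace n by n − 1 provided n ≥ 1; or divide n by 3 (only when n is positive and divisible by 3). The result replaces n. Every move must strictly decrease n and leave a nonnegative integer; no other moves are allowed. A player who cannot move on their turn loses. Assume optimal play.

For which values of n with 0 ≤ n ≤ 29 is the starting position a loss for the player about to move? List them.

Positions with no move are L. A position that does have a move is losing for the player to move precisely when every available move leads to a winning position for the opponent. Fill in the labels:
n=0: no move → L
n=1: →0(L), so W
n=2: →1(W) only, which is W, so L
n=3: →2(L), so W
n=4: →2(L), so W
n=5: →4(W) only, which is W, so L
n=6: →2(L), so W
n=7: →6(W) only, which is W, so L
n=8: →7(L), so W
n=9: →3(W), 6(W), 8(W) — all W, so L
n=10: →5(L), so W
n=11: →10(W) only, which is W, so L
n=12: →9(L), so W
n=13: →12(W) only, which is W, so L
n=14: →7(L), so W
n=15: →5(L), so W
n=16: →8(W), 12(W), 14(W), 15(W) — all W, so L
n=17: →16(L), so W
n=18: →9(L), so W
n=19: →18(W) only, which is W, so L
n=20: →16(L), so W
n=21: →7(L), so W
n=22: →11(L), so W
n=23: →22(W) only, which is W, so L
n=24: →16(L), so W
n=25: →20(W), 24(W) — all W, so L
n=26: →13(L), so W
n=27: →9(L), so W
n=28: →14(W), 21(W), 24(W), 26(W), 27(W) — all W, so L
n=29: →28(L), so W
The losing starting values of n are exactly the entries labelled L in this table (12 of them).

0, 2, 5, 7, 9, 11, 13, 16, 19, 23, 25, 28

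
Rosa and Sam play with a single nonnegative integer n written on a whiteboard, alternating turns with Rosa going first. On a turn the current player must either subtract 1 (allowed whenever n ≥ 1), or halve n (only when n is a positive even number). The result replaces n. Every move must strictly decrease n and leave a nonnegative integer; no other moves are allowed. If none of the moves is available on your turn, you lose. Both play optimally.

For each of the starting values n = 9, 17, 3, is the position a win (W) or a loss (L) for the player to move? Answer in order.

9: L, 17: L, 3: W

Use the standard recursion: the mover loses at a terminal position; elsewhere, the mover wins exactly when some move hands the opponent an L position.
n=0: no move → L
n=1: W (go to 0, an L position)
n=2: L (sole option 1(W) is W)
n=3: W (go to 2, an L position)
n=4: W (go to 2, an L position)
n=5: L (sole option 4(W) is W)
n=6: W (go to 5, an L position)
n=7: L (sole option 6(W) is W)
n=8: W (go to 7, an L position)
n=9: L (sole option 8(W) is W)
n=10: W (go to 5, an L position)
n=11: L (sole option 10(W) is W)
n=12: W (go to 11, an L position)
n=13: L (sole option 12(W) is W)
n=14: W (go to 7, an L position)
n=15: L (sole option 14(W) is W)
n=16: W (go to 15, an L position)
n=17: L (sole option 16(W) is W)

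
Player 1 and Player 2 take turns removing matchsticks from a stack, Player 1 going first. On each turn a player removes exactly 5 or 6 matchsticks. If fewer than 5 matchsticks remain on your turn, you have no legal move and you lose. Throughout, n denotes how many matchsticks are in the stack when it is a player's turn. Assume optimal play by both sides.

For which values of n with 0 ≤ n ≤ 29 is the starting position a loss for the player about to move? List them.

0, 1, 2, 3, 4, 11, 12, 13, 14, 15, 22, 23, 24, 25, 26

Compute win/loss labels from the base case upward. A position with no move is L. Any other position is W if it can reach an L in one move, else L.
n=0: no move → L
n=1: no move → L
n=2: no move → L
n=3: no move → L
n=4: no move → L
n=5: can move to 0, which is L ⇒ W
n=6: can move to 1, which is L ⇒ W
n=7: can move to 2, which is L ⇒ W
n=8: can move to 3, which is L ⇒ W
n=9: can move to 4, which is L ⇒ W
n=10: can move to 4, which is L ⇒ W
n=11: moves to 6(W), 5(W); every one is W ⇒ L
n=12: moves to 7(W), 6(W); every one is W ⇒ L
n=13: moves to 8(W), 7(W); every one is W ⇒ L
n=14: moves to 9(W), 8(W); every one is W ⇒ L
n=15: moves to 10(W), 9(W); every one is W ⇒ L
n=16: can move to 11, which is L ⇒ W
n=17: can move to 12, which is L ⇒ W
n=18: can move to 13, which is L ⇒ W
n=19: can move to 14, which is L ⇒ W
n=20: can move to 15, which is L ⇒ W
n=21: can move to 15, which is L ⇒ W
n=22: moves to 17(W), 16(W); every one is W ⇒ L
n=23: moves to 18(W), 17(W); every one is W ⇒ L
n=24: moves to 19(W), 18(W); every one is W ⇒ L
n=25: moves to 20(W), 19(W); every one is W ⇒ L
n=26: moves to 21(W), 20(W); every one is W ⇒ L
n=27: can move to 22, which is L ⇒ W
n=28: can move to 23, which is L ⇒ W
n=29: can move to 24, which is L ⇒ W
The losing starting values of n are exactly the entries labelled L in this table (15 of them).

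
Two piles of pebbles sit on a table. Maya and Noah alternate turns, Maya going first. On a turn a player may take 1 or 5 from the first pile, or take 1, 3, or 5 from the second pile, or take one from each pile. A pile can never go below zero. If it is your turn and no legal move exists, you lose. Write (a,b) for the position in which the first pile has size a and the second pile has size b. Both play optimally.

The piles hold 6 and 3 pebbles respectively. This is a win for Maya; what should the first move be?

Label each position W (a win for the player to move) or L (a loss). A position with no legal move is L; any other position is W exactly when some move reaches an L, and L when every move reaches a W.
No move ever increases a pile, so every position that can arise here has a ≤ 6 and b ≤ 3; it is enough to label the cells with 0 ≤ a ≤ 6 and 0 ≤ b ≤ 3.
Every move lowers a or b (never raises either), so fill the grid row by row in increasing a, and left to right within a row: each cell's successors are then already labelled.
      b=0  b=1  b=2  b=3
a=0:    L    W    L    W
a=1:    W    W    W    W
a=2:    L    W    L    W
a=3:    W    W    W    W
a=4:    L    W    L    W
a=5:    W    W    W    W
a=6:    L    W    L    W
Cells with no legal move (terminal, hence L): (0,0).
The remaining L cells, each justified by listing all of its moves:
(0,2): L (sole option (0,1)(W) is W)
(2,0): L (sole option (1,0)(W) is W)
(2,2): L (options (1,2)(W), (2,1)(W), (1,1)(W) are all W)
(4,0): L (sole option (3,0)(W) is W)
(4,2): L (options (3,2)(W), (4,1)(W), (3,1)(W) are all W)
(6,0): L (options (5,0)(W), (1,0)(W) are all W)
(6,2): L (options (5,2)(W), (1,2)(W), (6,1)(W), (5,1)(W) are all W)
Every other cell has at least one move into one of the L cells above, so it is W.
From (6,3), the L positions reachable in one move are: (6,2), (6,0). Any move reaching one of these is winning.

Move to (6,2).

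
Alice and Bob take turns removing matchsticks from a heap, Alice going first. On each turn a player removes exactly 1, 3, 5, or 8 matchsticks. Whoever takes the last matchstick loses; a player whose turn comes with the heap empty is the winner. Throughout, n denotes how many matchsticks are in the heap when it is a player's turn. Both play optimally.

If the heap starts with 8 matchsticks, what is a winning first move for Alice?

Remove 1, leaving 7.

Compute win/loss labels from the base case upward. A position with no move is W. Any other position is W if it can reach an L in one move, else L.
n=0: no move; the opponent has just taken the last matchstick and therefore loses → W
n=1: →0(W) only, which is W, so L
n=2: →1(L), so W
n=3: →2(W), 0(W) — all W, so L
n=4: →3(L), so W
n=5: →4(W), 2(W), 0(W) — all W, so L
n=6: →5(L), so W
n=7: →6(W), 4(W), 2(W) — all W, so L
n=8: →7(L), so W
From 8, the L positions reachable in one move are: 7, 5, 3. Any move reaching one of these is winning.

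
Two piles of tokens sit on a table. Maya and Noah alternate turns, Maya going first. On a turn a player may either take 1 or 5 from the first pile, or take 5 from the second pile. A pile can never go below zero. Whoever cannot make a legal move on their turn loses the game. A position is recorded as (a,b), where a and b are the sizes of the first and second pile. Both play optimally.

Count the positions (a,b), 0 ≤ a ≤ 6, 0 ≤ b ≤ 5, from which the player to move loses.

23

Work bottom-up. With no move the player to move loses. Otherwise the position is W if at least one move leads to an L position for the opponent, and L if every move leads to a W.
Every move lowers a or b (never raises either), so fill the grid row by row in increasing a, and left to right within a row: each cell's successors are then already labelled.
      b=0  b=1  b=2  b=3  b=4  b=5
a=0:    L    L    L    L    L    W
a=1:    W    W    W    W    W    L
a=2:    L    L    L    L    L    W
a=3:    W    W    W    W    W    L
a=4:    L    L    L    L    L    W
a=5:    W    W    W    W    W    L
a=6:    L    L    L    L    L    W
Cells with no legal move (terminal, hence L): (0,0), (0,1), (0,2), (0,3), (0,4).
The remaining L cells, each justified by listing all of its moves:
(1,5): moves to (0,5)(W), (1,0)(W); every one is W ⇒ L
(2,0): the only move is to (1,0)(W), a W ⇒ L
(2,1): the only move is to (1,1)(W), a W ⇒ L
(2,2): the only move is to (1,2)(W), a W ⇒ L
(2,3): the only move is to (1,3)(W), a W ⇒ L
(2,4): the only move is to (1,4)(W), a W ⇒ L
(3,5): moves to (2,5)(W), (3,0)(W); every one is W ⇒ L
(4,0): the only move is to (3,0)(W), a W ⇒ L
(4,1): the only move is to (3,1)(W), a W ⇒ L
(4,2): the only move is to (3,2)(W), a W ⇒ L
(4,3): the only move is to (3,3)(W), a W ⇒ L
(4,4): the only move is to (3,4)(W), a W ⇒ L
(5,5): moves to (4,5)(W), (0,5)(W), (5,0)(W); every one is W ⇒ L
(6,0): moves to (5,0)(W), (1,0)(W); every one is W ⇒ L
(6,1): moves to (5,1)(W), (1,1)(W); every one is W ⇒ L
(6,2): moves to (5,2)(W), (1,2)(W); every one is W ⇒ L
(6,3): moves to (5,3)(W), (1,3)(W); every one is W ⇒ L
(6,4): moves to (5,4)(W), (1,4)(W); every one is W ⇒ L
Every other cell has at least one move into one of the L cells above, so it is W.
L cells per row: a=0: 5, a=1: 1, a=2: 5, a=3: 1, a=4: 5, a=5: 1, a=6: 5; total 23.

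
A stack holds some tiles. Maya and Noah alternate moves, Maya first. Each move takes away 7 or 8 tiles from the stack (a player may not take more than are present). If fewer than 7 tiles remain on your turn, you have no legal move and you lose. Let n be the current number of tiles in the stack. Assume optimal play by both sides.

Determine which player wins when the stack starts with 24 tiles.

Maya wins.

Work bottom-up. With no move the player to move loses. Otherwise the position is W if at least one move leads to an L position for the opponent, and L if every move leads to a W.
n=0: no move → L
n=1: no move → L
n=2: no move → L
n=3: no move → L
n=4: no move → L
n=5: no move → L
n=6: no move → L
n=7: W (go to 0, an L position)
n=8: W (go to 1, an L position)
n=9: W (go to 2, an L position)
n=10: W (go to 3, an L position)
n=11: W (go to 4, an L position)
n=12: W (go to 5, an L position)
n=13: W (go to 6, an L position)
n=14: W (go to 6, an L position)
n=15: L (options 8(W), 7(W) are all W)
n=16: L (options 9(W), 8(W) are all W)
n=17: L (options 10(W), 9(W) are all W)
n=18: L (options 11(W), 10(W) are all W)
n=19: L (options 12(W), 11(W) are all W)
n=20: L (options 13(W), 12(W) are all W)
n=21: L (options 14(W), 13(W) are all W)
n=22: W (go to 15, an L position)
n=23: W (go to 16, an L position)
n=24: W (go to 17, an L position)
The starting position 24 is W: Maya should remove 7, leaving 17, handing over an L position.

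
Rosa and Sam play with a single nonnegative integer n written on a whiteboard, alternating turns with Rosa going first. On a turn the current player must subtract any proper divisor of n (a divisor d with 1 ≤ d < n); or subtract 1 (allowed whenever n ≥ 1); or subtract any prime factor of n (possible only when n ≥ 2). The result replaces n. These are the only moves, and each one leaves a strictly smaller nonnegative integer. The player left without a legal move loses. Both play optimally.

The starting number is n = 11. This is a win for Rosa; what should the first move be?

Move to 0.

Work bottom-up. With no move the player to move loses. Otherwise the position is W if at least one move leads to an L position for the opponent, and L if every move leads to a W.
n=0: no move → L
n=1: can move to 0, which is L ⇒ W
n=2: can move to 0, which is L ⇒ W
n=3: can move to 0, which is L ⇒ W
n=4: moves to 2(W), 3(W); every one is W ⇒ L
n=5: can move to 0, which is L ⇒ W
n=6: can move to 4, which is L ⇒ W
n=7: can move to 0, which is L ⇒ W
n=8: can move to 4, which is L ⇒ W
n=9: moves to 6(W), 8(W); every one is W ⇒ L
n=10: can move to 9, which is L ⇒ W
n=11: can move to 0, which is L ⇒ W
From 11, the L positions reachable in one move are: 0.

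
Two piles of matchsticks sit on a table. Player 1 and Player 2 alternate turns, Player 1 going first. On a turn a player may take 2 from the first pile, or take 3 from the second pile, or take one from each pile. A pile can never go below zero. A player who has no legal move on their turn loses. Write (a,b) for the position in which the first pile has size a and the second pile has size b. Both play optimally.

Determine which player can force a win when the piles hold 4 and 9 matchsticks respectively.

Player 1 wins.

Label each position W (a win for the player to move) or L (a loss). A position with no legal move is L; any other position is W exactly when some move reaches an L, and L when every move reaches a W.
No move ever increases a pile, so every position that can arise here has a ≤ 4 and b ≤ 9; it is enough to label the cells with 0 ≤ a ≤ 4 and 0 ≤ b ≤ 9.
Every move lowers a or b (never raises either), so fill the grid row by row in increasing a, and left to right within a row: each cell's successors are then already labelled.
      b=0  b=1  b=2  b=3  b=4  b=5  b=6  b=7  b=8  b=9
a=0:    L    L    L    W    W    W    L    L    L    W
a=1:    L    W    W    W    L    L    L    W    W    W
a=2:    W    W    W    L    L    W    W    W    W    L
a=3:    W    L    L    L    W    W    W    L    L    L
a=4:    L    L    W    W    W    L    L    L    W    W
Cells with no legal move (terminal, hence L): (0,0), (0,1), (0,2), (1,0).
The remaining L cells, each justified by listing all of its moves:
(0,6): →(0,3)(W) only, which is W, so L
(0,7): →(0,4)(W) only, which is W, so L
(0,8): →(0,5)(W) only, which is W, so L
(1,4): →(1,1)(W), (0,3)(W) — all W, so L
(1,5): →(1,2)(W), (0,4)(W) — all W, so L
(1,6): →(1,3)(W), (0,5)(W) — all W, so L
(2,3): →(0,3)(W), (2,0)(W), (1,2)(W) — all W, so L
(2,4): →(0,4)(W), (2,1)(W), (1,3)(W) — all W, so L
(2,9): →(0,9)(W), (2,6)(W), (1,8)(W) — all W, so L
(3,1): →(1,1)(W), (2,0)(W) — all W, so L
(3,2): →(1,2)(W), (2,1)(W) — all W, so L
(3,3): →(1,3)(W), (3,0)(W), (2,2)(W) — all W, so L
(3,7): →(1,7)(W), (3,4)(W), (2,6)(W) — all W, so L
(3,8): →(1,8)(W), (3,5)(W), (2,7)(W) — all W, so L
(3,9): →(1,9)(W), (3,6)(W), (2,8)(W) — all W, so L
(4,0): →(2,0)(W) only, which is W, so L
(4,1): →(2,1)(W), (3,0)(W) — all W, so L
(4,5): →(2,5)(W), (4,2)(W), (3,4)(W) — all W, so L
(4,6): →(2,6)(W), (4,3)(W), (3,5)(W) — all W, so L
(4,7): →(2,7)(W), (4,4)(W), (3,6)(W) — all W, so L
Every other cell has at least one move into one of the L cells above, so it is W.
The starting position (4,9) is W: Player 1 should move to (2,9), handing over an L position.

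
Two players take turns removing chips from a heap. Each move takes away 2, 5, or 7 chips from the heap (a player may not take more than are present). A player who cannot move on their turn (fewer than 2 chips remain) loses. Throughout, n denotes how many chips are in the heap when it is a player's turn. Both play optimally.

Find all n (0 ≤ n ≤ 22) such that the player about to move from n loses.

0, 1, 4, 10, 13, 14, 22

Use the standard recursion: the mover loses at a terminal position; elsewhere, the mover wins exactly when some move hands the opponent an L position.
n=0: no move → L
n=1: no move → L
n=2: can move to 0, which is L ⇒ W
n=3: can move to 1, which is L ⇒ W
n=4: the only move is to 2(W), a W ⇒ L
n=5: can move to 0, which is L ⇒ W
n=6: can move to 4, which is L ⇒ W
n=7: can move to 0, which is L ⇒ W
n=8: can move to 1, which is L ⇒ W
n=9: can move to 4, which is L ⇒ W
n=10: moves to 8(W), 5(W), 3(W); every one is W ⇒ L
n=11: can move to 4, which is L ⇒ W
n=12: can move to 10, which is L ⇒ W
n=13: moves to 11(W), 8(W), 6(W); every one is W ⇒ L
n=14: moves to 12(W), 9(W), 7(W); every one is W ⇒ L
n=15: can move to 13, which is L ⇒ W
n=16: can move to 14, which is L ⇒ W
n=17: can move to 10, which is L ⇒ W
n=18: can move to 13, which is L ⇒ W
n=19: can move to 14, which is L ⇒ W
n=20: can move to 13, which is L ⇒ W
n=21: can move to 14, which is L ⇒ W
n=22: moves to 20(W), 17(W), 15(W); every one is W ⇒ L
The losing starting values of n are exactly the entries labelled L in this table (7 of them).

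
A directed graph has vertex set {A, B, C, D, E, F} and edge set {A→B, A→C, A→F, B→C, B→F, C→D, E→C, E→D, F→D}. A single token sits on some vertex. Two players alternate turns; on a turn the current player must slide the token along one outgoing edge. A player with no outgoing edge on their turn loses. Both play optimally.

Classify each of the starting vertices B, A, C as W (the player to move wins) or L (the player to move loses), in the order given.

Work bottom-up. With no move the player to move loses. Otherwise the position is W if at least one move leads to an L position for the opponent, and L if every move leads to a W.
Every edge goes from a vertex to one that appears earlier in the order D, C, F, B, A, E, so processing vertices in that order labels each vertex after all of its successors.
D: no outgoing edge → L
C: W (go to D, an L position)
F: W (go to D, an L position)
B: L (options F(W), C(W) are all W)
A: W (go to B, an L position)
E: W (go to D, an L position)

B: L, A: W, C: W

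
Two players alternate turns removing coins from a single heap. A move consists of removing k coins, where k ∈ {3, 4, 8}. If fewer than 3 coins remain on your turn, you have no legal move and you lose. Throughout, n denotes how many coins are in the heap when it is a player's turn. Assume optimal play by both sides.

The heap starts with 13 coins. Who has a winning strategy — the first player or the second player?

Classify positions by backward induction: terminal positions (no move available) are L. From any other position, the mover wins iff some move reaches an L.
n=0: no move → L
n=1: no move → L
n=2: no move → L
n=3: can move to 0, which is L ⇒ W
n=4: can move to 1, which is L ⇒ W
n=5: can move to 2, which is L ⇒ W
n=6: can move to 2, which is L ⇒ W
n=7: moves to 4(W), 3(W); every one is W ⇒ L
n=8: can move to 0, which is L ⇒ W
n=9: can move to 1, which is L ⇒ W
n=10: can move to 7, which is L ⇒ W
n=11: can move to 7, which is L ⇒ W
n=12: moves to 9(W), 8(W), 4(W); every one is W ⇒ L
n=13: moves to 10(W), 9(W), 5(W); every one is W ⇒ L
The starting position 13 is L: whatever the player to move does, the opponent receives a W position.

The second player wins.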